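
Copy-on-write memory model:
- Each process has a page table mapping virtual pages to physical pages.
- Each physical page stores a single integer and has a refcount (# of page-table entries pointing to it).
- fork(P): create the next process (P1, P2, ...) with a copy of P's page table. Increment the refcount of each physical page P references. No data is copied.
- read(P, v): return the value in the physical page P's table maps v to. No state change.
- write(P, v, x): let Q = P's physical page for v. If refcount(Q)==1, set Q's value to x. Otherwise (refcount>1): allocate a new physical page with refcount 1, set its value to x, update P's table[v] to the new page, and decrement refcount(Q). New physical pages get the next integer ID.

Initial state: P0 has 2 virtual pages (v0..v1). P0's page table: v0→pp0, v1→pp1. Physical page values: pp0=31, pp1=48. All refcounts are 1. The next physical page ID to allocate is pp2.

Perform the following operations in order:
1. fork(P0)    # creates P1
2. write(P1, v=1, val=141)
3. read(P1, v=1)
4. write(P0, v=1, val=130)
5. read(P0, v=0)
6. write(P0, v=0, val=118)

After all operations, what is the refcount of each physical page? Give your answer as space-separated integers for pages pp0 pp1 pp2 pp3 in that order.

Op 1: fork(P0) -> P1. 2 ppages; refcounts: pp0:2 pp1:2
Op 2: write(P1, v1, 141). refcount(pp1)=2>1 -> COPY to pp2. 3 ppages; refcounts: pp0:2 pp1:1 pp2:1
Op 3: read(P1, v1) -> 141. No state change.
Op 4: write(P0, v1, 130). refcount(pp1)=1 -> write in place. 3 ppages; refcounts: pp0:2 pp1:1 pp2:1
Op 5: read(P0, v0) -> 31. No state change.
Op 6: write(P0, v0, 118). refcount(pp0)=2>1 -> COPY to pp3. 4 ppages; refcounts: pp0:1 pp1:1 pp2:1 pp3:1

Answer: 1 1 1 1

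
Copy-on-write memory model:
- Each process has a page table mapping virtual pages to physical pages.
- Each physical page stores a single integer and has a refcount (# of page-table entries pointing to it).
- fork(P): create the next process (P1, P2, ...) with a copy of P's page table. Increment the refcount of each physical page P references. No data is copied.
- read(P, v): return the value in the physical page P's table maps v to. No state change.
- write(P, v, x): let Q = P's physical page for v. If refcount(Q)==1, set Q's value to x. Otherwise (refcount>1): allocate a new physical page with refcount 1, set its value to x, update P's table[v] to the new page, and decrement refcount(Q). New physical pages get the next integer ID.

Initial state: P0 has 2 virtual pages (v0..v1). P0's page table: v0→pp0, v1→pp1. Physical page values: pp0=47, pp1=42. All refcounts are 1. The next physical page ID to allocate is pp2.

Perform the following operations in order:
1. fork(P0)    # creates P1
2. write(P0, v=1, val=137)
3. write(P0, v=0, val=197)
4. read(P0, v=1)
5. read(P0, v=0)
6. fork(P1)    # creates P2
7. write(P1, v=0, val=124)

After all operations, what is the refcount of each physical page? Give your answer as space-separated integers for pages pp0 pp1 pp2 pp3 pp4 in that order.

Op 1: fork(P0) -> P1. 2 ppages; refcounts: pp0:2 pp1:2
Op 2: write(P0, v1, 137). refcount(pp1)=2>1 -> COPY to pp2. 3 ppages; refcounts: pp0:2 pp1:1 pp2:1
Op 3: write(P0, v0, 197). refcount(pp0)=2>1 -> COPY to pp3. 4 ppages; refcounts: pp0:1 pp1:1 pp2:1 pp3:1
Op 4: read(P0, v1) -> 137. No state change.
Op 5: read(P0, v0) -> 197. No state change.
Op 6: fork(P1) -> P2. 4 ppages; refcounts: pp0:2 pp1:2 pp2:1 pp3:1
Op 7: write(P1, v0, 124). refcount(pp0)=2>1 -> COPY to pp4. 5 ppages; refcounts: pp0:1 pp1:2 pp2:1 pp3:1 pp4:1

Answer: 1 2 1 1 1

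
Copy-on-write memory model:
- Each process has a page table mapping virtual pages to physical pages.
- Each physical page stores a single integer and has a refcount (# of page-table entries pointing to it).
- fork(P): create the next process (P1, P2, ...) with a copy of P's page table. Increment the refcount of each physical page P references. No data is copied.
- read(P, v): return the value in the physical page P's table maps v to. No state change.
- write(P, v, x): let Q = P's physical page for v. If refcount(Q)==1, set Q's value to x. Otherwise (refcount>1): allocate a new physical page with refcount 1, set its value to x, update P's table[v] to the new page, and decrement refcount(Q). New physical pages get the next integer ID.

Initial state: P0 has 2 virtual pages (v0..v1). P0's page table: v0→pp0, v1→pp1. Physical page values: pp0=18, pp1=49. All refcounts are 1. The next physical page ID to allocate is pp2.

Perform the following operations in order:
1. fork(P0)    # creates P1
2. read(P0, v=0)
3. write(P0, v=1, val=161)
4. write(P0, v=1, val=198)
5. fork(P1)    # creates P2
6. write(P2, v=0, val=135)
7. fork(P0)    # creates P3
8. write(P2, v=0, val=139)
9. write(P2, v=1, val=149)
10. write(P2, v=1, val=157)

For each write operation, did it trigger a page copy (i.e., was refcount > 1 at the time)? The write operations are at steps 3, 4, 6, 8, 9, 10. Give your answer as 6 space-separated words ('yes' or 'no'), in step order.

Op 1: fork(P0) -> P1. 2 ppages; refcounts: pp0:2 pp1:2
Op 2: read(P0, v0) -> 18. No state change.
Op 3: write(P0, v1, 161). refcount(pp1)=2>1 -> COPY to pp2. 3 ppages; refcounts: pp0:2 pp1:1 pp2:1
Op 4: write(P0, v1, 198). refcount(pp2)=1 -> write in place. 3 ppages; refcounts: pp0:2 pp1:1 pp2:1
Op 5: fork(P1) -> P2. 3 ppages; refcounts: pp0:3 pp1:2 pp2:1
Op 6: write(P2, v0, 135). refcount(pp0)=3>1 -> COPY to pp3. 4 ppages; refcounts: pp0:2 pp1:2 pp2:1 pp3:1
Op 7: fork(P0) -> P3. 4 ppages; refcounts: pp0:3 pp1:2 pp2:2 pp3:1
Op 8: write(P2, v0, 139). refcount(pp3)=1 -> write in place. 4 ppages; refcounts: pp0:3 pp1:2 pp2:2 pp3:1
Op 9: write(P2, v1, 149). refcount(pp1)=2>1 -> COPY to pp4. 5 ppages; refcounts: pp0:3 pp1:1 pp2:2 pp3:1 pp4:1
Op 10: write(P2, v1, 157). refcount(pp4)=1 -> write in place. 5 ppages; refcounts: pp0:3 pp1:1 pp2:2 pp3:1 pp4:1

yes no yes no yes no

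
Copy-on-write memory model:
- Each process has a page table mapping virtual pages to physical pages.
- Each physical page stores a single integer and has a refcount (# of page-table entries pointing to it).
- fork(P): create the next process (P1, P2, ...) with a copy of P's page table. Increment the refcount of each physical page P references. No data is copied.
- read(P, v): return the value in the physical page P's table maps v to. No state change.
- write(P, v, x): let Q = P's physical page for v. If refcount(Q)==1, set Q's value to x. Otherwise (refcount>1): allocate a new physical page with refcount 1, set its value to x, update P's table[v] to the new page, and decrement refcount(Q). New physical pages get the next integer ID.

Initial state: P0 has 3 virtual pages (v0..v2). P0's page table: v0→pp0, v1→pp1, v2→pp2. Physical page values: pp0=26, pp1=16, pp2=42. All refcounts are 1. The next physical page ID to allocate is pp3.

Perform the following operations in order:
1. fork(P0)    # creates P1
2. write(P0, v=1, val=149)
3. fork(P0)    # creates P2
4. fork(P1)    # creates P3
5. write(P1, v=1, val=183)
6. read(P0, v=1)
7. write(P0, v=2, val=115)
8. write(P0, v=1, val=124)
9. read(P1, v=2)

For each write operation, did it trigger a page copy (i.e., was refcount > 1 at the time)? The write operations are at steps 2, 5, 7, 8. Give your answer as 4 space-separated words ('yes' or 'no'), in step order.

Op 1: fork(P0) -> P1. 3 ppages; refcounts: pp0:2 pp1:2 pp2:2
Op 2: write(P0, v1, 149). refcount(pp1)=2>1 -> COPY to pp3. 4 ppages; refcounts: pp0:2 pp1:1 pp2:2 pp3:1
Op 3: fork(P0) -> P2. 4 ppages; refcounts: pp0:3 pp1:1 pp2:3 pp3:2
Op 4: fork(P1) -> P3. 4 ppages; refcounts: pp0:4 pp1:2 pp2:4 pp3:2
Op 5: write(P1, v1, 183). refcount(pp1)=2>1 -> COPY to pp4. 5 ppages; refcounts: pp0:4 pp1:1 pp2:4 pp3:2 pp4:1
Op 6: read(P0, v1) -> 149. No state change.
Op 7: write(P0, v2, 115). refcount(pp2)=4>1 -> COPY to pp5. 6 ppages; refcounts: pp0:4 pp1:1 pp2:3 pp3:2 pp4:1 pp5:1
Op 8: write(P0, v1, 124). refcount(pp3)=2>1 -> COPY to pp6. 7 ppages; refcounts: pp0:4 pp1:1 pp2:3 pp3:1 pp4:1 pp5:1 pp6:1
Op 9: read(P1, v2) -> 42. No state change.

yes yes yes yes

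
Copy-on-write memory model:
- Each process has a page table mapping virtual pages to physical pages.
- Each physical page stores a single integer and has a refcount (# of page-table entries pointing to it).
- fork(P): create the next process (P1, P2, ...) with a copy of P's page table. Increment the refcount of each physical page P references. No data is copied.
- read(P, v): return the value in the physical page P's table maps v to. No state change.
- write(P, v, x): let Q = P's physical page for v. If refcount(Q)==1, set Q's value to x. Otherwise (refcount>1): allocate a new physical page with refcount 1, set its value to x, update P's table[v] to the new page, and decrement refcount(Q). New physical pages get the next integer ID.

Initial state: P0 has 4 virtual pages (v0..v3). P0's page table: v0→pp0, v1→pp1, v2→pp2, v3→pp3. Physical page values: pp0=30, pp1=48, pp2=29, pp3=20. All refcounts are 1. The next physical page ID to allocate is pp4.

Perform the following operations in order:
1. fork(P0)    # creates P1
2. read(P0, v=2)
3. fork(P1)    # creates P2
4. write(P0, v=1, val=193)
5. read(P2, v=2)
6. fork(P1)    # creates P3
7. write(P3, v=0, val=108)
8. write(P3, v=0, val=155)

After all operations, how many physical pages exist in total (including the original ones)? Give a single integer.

Answer: 6

Derivation:
Op 1: fork(P0) -> P1. 4 ppages; refcounts: pp0:2 pp1:2 pp2:2 pp3:2
Op 2: read(P0, v2) -> 29. No state change.
Op 3: fork(P1) -> P2. 4 ppages; refcounts: pp0:3 pp1:3 pp2:3 pp3:3
Op 4: write(P0, v1, 193). refcount(pp1)=3>1 -> COPY to pp4. 5 ppages; refcounts: pp0:3 pp1:2 pp2:3 pp3:3 pp4:1
Op 5: read(P2, v2) -> 29. No state change.
Op 6: fork(P1) -> P3. 5 ppages; refcounts: pp0:4 pp1:3 pp2:4 pp3:4 pp4:1
Op 7: write(P3, v0, 108). refcount(pp0)=4>1 -> COPY to pp5. 6 ppages; refcounts: pp0:3 pp1:3 pp2:4 pp3:4 pp4:1 pp5:1
Op 8: write(P3, v0, 155). refcount(pp5)=1 -> write in place. 6 ppages; refcounts: pp0:3 pp1:3 pp2:4 pp3:4 pp4:1 pp5:1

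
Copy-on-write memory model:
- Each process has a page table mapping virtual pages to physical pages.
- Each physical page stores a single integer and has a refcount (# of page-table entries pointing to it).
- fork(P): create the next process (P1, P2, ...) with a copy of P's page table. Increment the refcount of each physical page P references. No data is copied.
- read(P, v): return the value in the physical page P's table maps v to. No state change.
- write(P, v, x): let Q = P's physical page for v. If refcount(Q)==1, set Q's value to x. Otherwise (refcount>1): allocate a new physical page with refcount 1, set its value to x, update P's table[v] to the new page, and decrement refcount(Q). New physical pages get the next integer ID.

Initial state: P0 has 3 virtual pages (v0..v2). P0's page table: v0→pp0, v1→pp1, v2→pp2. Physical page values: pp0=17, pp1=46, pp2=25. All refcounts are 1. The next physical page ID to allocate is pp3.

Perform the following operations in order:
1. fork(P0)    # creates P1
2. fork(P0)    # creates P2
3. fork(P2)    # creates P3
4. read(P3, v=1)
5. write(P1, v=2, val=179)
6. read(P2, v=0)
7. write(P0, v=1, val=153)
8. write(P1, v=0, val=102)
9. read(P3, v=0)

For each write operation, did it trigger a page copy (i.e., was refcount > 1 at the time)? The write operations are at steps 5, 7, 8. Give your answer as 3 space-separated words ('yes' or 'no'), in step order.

Op 1: fork(P0) -> P1. 3 ppages; refcounts: pp0:2 pp1:2 pp2:2
Op 2: fork(P0) -> P2. 3 ppages; refcounts: pp0:3 pp1:3 pp2:3
Op 3: fork(P2) -> P3. 3 ppages; refcounts: pp0:4 pp1:4 pp2:4
Op 4: read(P3, v1) -> 46. No state change.
Op 5: write(P1, v2, 179). refcount(pp2)=4>1 -> COPY to pp3. 4 ppages; refcounts: pp0:4 pp1:4 pp2:3 pp3:1
Op 6: read(P2, v0) -> 17. No state change.
Op 7: write(P0, v1, 153). refcount(pp1)=4>1 -> COPY to pp4. 5 ppages; refcounts: pp0:4 pp1:3 pp2:3 pp3:1 pp4:1
Op 8: write(P1, v0, 102). refcount(pp0)=4>1 -> COPY to pp5. 6 ppages; refcounts: pp0:3 pp1:3 pp2:3 pp3:1 pp4:1 pp5:1
Op 9: read(P3, v0) -> 17. No state change.

yes yes yes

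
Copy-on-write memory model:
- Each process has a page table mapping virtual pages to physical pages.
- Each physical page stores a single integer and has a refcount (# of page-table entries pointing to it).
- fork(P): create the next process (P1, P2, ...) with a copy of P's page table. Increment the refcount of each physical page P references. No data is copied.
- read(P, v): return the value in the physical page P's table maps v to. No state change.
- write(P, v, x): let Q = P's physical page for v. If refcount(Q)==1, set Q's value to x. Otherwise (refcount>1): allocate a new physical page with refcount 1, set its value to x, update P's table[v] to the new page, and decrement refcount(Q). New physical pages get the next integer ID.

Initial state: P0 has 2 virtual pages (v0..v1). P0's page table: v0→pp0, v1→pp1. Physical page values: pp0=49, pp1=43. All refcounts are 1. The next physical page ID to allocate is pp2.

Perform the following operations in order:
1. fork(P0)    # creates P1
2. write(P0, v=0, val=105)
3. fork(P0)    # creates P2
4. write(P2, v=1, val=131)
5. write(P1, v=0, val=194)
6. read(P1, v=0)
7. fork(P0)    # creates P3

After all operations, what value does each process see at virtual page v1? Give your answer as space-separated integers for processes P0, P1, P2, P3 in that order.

Op 1: fork(P0) -> P1. 2 ppages; refcounts: pp0:2 pp1:2
Op 2: write(P0, v0, 105). refcount(pp0)=2>1 -> COPY to pp2. 3 ppages; refcounts: pp0:1 pp1:2 pp2:1
Op 3: fork(P0) -> P2. 3 ppages; refcounts: pp0:1 pp1:3 pp2:2
Op 4: write(P2, v1, 131). refcount(pp1)=3>1 -> COPY to pp3. 4 ppages; refcounts: pp0:1 pp1:2 pp2:2 pp3:1
Op 5: write(P1, v0, 194). refcount(pp0)=1 -> write in place. 4 ppages; refcounts: pp0:1 pp1:2 pp2:2 pp3:1
Op 6: read(P1, v0) -> 194. No state change.
Op 7: fork(P0) -> P3. 4 ppages; refcounts: pp0:1 pp1:3 pp2:3 pp3:1
P0: v1 -> pp1 = 43
P1: v1 -> pp1 = 43
P2: v1 -> pp3 = 131
P3: v1 -> pp1 = 43

Answer: 43 43 131 43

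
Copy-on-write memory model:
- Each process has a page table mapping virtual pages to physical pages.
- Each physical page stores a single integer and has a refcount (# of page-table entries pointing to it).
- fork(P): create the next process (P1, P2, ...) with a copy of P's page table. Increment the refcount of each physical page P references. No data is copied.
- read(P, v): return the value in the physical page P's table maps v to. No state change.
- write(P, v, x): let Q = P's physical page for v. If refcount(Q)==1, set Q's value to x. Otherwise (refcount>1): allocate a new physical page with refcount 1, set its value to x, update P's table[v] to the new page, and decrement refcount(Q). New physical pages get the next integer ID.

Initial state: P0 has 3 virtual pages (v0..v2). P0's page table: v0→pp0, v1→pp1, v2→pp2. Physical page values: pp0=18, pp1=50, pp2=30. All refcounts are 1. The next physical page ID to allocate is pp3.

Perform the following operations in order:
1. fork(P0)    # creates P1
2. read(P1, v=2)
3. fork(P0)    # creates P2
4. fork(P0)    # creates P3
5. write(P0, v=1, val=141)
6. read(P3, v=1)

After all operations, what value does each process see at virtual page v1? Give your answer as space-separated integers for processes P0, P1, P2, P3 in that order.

Answer: 141 50 50 50

Derivation:
Op 1: fork(P0) -> P1. 3 ppages; refcounts: pp0:2 pp1:2 pp2:2
Op 2: read(P1, v2) -> 30. No state change.
Op 3: fork(P0) -> P2. 3 ppages; refcounts: pp0:3 pp1:3 pp2:3
Op 4: fork(P0) -> P3. 3 ppages; refcounts: pp0:4 pp1:4 pp2:4
Op 5: write(P0, v1, 141). refcount(pp1)=4>1 -> COPY to pp3. 4 ppages; refcounts: pp0:4 pp1:3 pp2:4 pp3:1
Op 6: read(P3, v1) -> 50. No state change.
P0: v1 -> pp3 = 141
P1: v1 -> pp1 = 50
P2: v1 -> pp1 = 50
P3: v1 -> pp1 = 50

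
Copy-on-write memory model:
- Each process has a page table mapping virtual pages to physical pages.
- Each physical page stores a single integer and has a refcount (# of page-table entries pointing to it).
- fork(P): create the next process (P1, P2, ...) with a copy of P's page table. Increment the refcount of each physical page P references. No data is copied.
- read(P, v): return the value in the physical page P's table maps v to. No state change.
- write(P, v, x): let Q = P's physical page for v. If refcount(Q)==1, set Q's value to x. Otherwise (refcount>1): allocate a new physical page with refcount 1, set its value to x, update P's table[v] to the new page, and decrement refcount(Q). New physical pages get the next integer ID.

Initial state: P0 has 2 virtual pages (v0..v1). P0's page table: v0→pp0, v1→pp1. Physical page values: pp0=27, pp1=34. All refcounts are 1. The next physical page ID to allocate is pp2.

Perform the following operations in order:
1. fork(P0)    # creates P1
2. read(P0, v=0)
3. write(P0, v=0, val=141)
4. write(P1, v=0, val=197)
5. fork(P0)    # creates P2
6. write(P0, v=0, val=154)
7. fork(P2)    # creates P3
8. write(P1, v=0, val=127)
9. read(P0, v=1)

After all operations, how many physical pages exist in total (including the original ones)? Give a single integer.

Answer: 4

Derivation:
Op 1: fork(P0) -> P1. 2 ppages; refcounts: pp0:2 pp1:2
Op 2: read(P0, v0) -> 27. No state change.
Op 3: write(P0, v0, 141). refcount(pp0)=2>1 -> COPY to pp2. 3 ppages; refcounts: pp0:1 pp1:2 pp2:1
Op 4: write(P1, v0, 197). refcount(pp0)=1 -> write in place. 3 ppages; refcounts: pp0:1 pp1:2 pp2:1
Op 5: fork(P0) -> P2. 3 ppages; refcounts: pp0:1 pp1:3 pp2:2
Op 6: write(P0, v0, 154). refcount(pp2)=2>1 -> COPY to pp3. 4 ppages; refcounts: pp0:1 pp1:3 pp2:1 pp3:1
Op 7: fork(P2) -> P3. 4 ppages; refcounts: pp0:1 pp1:4 pp2:2 pp3:1
Op 8: write(P1, v0, 127). refcount(pp0)=1 -> write in place. 4 ppages; refcounts: pp0:1 pp1:4 pp2:2 pp3:1
Op 9: read(P0, v1) -> 34. No state change.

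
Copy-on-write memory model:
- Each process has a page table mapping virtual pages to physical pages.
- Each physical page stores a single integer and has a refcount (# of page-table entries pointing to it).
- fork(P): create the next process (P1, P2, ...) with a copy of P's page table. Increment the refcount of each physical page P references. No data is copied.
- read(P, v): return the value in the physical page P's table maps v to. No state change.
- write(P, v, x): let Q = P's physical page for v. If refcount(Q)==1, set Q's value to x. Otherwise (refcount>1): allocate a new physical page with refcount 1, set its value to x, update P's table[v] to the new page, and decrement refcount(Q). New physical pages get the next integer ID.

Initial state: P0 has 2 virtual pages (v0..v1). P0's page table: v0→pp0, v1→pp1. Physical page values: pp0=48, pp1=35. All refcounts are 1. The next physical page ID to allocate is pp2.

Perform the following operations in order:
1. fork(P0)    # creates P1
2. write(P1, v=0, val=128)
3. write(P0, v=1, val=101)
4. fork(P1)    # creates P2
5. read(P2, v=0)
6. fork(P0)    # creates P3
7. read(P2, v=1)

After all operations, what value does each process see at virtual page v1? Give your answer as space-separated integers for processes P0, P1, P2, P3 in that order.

Answer: 101 35 35 101

Derivation:
Op 1: fork(P0) -> P1. 2 ppages; refcounts: pp0:2 pp1:2
Op 2: write(P1, v0, 128). refcount(pp0)=2>1 -> COPY to pp2. 3 ppages; refcounts: pp0:1 pp1:2 pp2:1
Op 3: write(P0, v1, 101). refcount(pp1)=2>1 -> COPY to pp3. 4 ppages; refcounts: pp0:1 pp1:1 pp2:1 pp3:1
Op 4: fork(P1) -> P2. 4 ppages; refcounts: pp0:1 pp1:2 pp2:2 pp3:1
Op 5: read(P2, v0) -> 128. No state change.
Op 6: fork(P0) -> P3. 4 ppages; refcounts: pp0:2 pp1:2 pp2:2 pp3:2
Op 7: read(P2, v1) -> 35. No state change.
P0: v1 -> pp3 = 101
P1: v1 -> pp1 = 35
P2: v1 -> pp1 = 35
P3: v1 -> pp3 = 101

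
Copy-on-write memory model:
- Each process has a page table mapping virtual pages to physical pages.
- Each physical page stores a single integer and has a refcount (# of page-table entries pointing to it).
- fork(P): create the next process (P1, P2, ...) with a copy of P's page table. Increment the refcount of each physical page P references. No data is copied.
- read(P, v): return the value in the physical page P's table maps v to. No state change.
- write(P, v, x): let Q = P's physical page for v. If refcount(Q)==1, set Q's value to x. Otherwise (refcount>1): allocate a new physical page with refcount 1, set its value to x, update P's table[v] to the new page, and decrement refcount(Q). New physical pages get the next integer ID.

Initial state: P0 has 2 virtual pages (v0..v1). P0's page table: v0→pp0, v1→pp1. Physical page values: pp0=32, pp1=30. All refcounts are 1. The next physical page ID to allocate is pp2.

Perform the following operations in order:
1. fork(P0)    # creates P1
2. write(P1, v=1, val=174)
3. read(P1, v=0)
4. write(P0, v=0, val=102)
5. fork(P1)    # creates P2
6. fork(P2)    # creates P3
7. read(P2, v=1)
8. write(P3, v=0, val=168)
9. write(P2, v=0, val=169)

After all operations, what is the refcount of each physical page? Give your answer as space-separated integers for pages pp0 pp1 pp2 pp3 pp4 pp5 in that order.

Answer: 1 1 3 1 1 1

Derivation:
Op 1: fork(P0) -> P1. 2 ppages; refcounts: pp0:2 pp1:2
Op 2: write(P1, v1, 174). refcount(pp1)=2>1 -> COPY to pp2. 3 ppages; refcounts: pp0:2 pp1:1 pp2:1
Op 3: read(P1, v0) -> 32. No state change.
Op 4: write(P0, v0, 102). refcount(pp0)=2>1 -> COPY to pp3. 4 ppages; refcounts: pp0:1 pp1:1 pp2:1 pp3:1
Op 5: fork(P1) -> P2. 4 ppages; refcounts: pp0:2 pp1:1 pp2:2 pp3:1
Op 6: fork(P2) -> P3. 4 ppages; refcounts: pp0:3 pp1:1 pp2:3 pp3:1
Op 7: read(P2, v1) -> 174. No state change.
Op 8: write(P3, v0, 168). refcount(pp0)=3>1 -> COPY to pp4. 5 ppages; refcounts: pp0:2 pp1:1 pp2:3 pp3:1 pp4:1
Op 9: write(P2, v0, 169). refcount(pp0)=2>1 -> COPY to pp5. 6 ppages; refcounts: pp0:1 pp1:1 pp2:3 pp3:1 pp4:1 pp5:1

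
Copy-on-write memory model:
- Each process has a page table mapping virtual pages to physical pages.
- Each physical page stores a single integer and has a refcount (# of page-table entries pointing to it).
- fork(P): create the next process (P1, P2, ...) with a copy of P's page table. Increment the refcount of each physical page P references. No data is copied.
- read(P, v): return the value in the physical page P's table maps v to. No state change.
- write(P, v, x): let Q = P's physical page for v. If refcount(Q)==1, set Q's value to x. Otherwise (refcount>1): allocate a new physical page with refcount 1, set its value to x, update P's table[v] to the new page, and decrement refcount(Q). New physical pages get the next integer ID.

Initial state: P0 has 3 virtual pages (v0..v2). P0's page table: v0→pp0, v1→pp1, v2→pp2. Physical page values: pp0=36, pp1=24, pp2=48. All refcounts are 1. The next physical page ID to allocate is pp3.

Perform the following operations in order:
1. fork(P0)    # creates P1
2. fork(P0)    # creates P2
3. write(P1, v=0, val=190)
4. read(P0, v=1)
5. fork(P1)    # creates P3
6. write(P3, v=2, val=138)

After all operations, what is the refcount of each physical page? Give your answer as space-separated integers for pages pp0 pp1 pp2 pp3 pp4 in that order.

Op 1: fork(P0) -> P1. 3 ppages; refcounts: pp0:2 pp1:2 pp2:2
Op 2: fork(P0) -> P2. 3 ppages; refcounts: pp0:3 pp1:3 pp2:3
Op 3: write(P1, v0, 190). refcount(pp0)=3>1 -> COPY to pp3. 4 ppages; refcounts: pp0:2 pp1:3 pp2:3 pp3:1
Op 4: read(P0, v1) -> 24. No state change.
Op 5: fork(P1) -> P3. 4 ppages; refcounts: pp0:2 pp1:4 pp2:4 pp3:2
Op 6: write(P3, v2, 138). refcount(pp2)=4>1 -> COPY to pp4. 5 ppages; refcounts: pp0:2 pp1:4 pp2:3 pp3:2 pp4:1

Answer: 2 4 3 2 1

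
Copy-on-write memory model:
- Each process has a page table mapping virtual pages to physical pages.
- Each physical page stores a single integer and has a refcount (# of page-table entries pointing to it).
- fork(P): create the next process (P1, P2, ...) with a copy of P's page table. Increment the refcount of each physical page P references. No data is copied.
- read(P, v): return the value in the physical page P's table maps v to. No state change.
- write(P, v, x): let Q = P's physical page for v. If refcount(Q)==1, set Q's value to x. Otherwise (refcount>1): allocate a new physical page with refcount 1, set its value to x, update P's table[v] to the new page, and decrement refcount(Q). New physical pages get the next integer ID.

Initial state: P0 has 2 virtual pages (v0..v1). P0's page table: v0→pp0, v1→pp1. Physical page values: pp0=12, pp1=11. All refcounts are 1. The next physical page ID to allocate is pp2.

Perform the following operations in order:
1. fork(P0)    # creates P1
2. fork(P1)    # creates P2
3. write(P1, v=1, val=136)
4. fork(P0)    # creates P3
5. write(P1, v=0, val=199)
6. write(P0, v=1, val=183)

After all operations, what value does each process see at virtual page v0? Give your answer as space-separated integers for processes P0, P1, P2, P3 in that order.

Op 1: fork(P0) -> P1. 2 ppages; refcounts: pp0:2 pp1:2
Op 2: fork(P1) -> P2. 2 ppages; refcounts: pp0:3 pp1:3
Op 3: write(P1, v1, 136). refcount(pp1)=3>1 -> COPY to pp2. 3 ppages; refcounts: pp0:3 pp1:2 pp2:1
Op 4: fork(P0) -> P3. 3 ppages; refcounts: pp0:4 pp1:3 pp2:1
Op 5: write(P1, v0, 199). refcount(pp0)=4>1 -> COPY to pp3. 4 ppages; refcounts: pp0:3 pp1:3 pp2:1 pp3:1
Op 6: write(P0, v1, 183). refcount(pp1)=3>1 -> COPY to pp4. 5 ppages; refcounts: pp0:3 pp1:2 pp2:1 pp3:1 pp4:1
P0: v0 -> pp0 = 12
P1: v0 -> pp3 = 199
P2: v0 -> pp0 = 12
P3: v0 -> pp0 = 12

Answer: 12 199 12 12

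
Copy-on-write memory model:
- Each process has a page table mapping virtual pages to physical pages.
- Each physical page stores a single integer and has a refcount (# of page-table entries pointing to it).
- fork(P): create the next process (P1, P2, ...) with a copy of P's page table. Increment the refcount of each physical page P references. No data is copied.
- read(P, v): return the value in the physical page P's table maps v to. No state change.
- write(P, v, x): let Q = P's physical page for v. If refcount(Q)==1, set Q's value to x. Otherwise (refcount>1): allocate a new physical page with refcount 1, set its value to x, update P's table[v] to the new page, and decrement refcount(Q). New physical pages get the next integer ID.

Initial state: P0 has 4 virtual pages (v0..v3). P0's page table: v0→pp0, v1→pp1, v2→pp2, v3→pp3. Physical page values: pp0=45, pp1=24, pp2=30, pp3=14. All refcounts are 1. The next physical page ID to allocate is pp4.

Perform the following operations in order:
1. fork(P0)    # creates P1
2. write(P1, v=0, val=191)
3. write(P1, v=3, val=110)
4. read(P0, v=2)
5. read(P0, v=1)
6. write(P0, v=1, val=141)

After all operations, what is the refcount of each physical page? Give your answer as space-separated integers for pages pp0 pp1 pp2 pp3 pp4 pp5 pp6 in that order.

Op 1: fork(P0) -> P1. 4 ppages; refcounts: pp0:2 pp1:2 pp2:2 pp3:2
Op 2: write(P1, v0, 191). refcount(pp0)=2>1 -> COPY to pp4. 5 ppages; refcounts: pp0:1 pp1:2 pp2:2 pp3:2 pp4:1
Op 3: write(P1, v3, 110). refcount(pp3)=2>1 -> COPY to pp5. 6 ppages; refcounts: pp0:1 pp1:2 pp2:2 pp3:1 pp4:1 pp5:1
Op 4: read(P0, v2) -> 30. No state change.
Op 5: read(P0, v1) -> 24. No state change.
Op 6: write(P0, v1, 141). refcount(pp1)=2>1 -> COPY to pp6. 7 ppages; refcounts: pp0:1 pp1:1 pp2:2 pp3:1 pp4:1 pp5:1 pp6:1

Answer: 1 1 2 1 1 1 1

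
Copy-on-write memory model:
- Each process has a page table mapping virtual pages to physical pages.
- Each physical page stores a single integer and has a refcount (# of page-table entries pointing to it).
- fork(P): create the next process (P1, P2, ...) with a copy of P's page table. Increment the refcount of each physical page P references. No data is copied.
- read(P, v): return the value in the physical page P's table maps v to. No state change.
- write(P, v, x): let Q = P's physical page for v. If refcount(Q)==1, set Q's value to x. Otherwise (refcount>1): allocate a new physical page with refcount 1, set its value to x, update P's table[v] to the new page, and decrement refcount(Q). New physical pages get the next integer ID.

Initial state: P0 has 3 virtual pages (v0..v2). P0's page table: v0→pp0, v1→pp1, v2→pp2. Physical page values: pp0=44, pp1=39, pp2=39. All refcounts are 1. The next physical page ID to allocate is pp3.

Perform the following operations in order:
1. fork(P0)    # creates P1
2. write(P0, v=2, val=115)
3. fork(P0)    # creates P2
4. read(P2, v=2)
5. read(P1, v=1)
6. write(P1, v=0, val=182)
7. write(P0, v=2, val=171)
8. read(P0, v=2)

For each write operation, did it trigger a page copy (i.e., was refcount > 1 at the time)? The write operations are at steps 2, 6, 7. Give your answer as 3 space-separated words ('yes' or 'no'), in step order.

Op 1: fork(P0) -> P1. 3 ppages; refcounts: pp0:2 pp1:2 pp2:2
Op 2: write(P0, v2, 115). refcount(pp2)=2>1 -> COPY to pp3. 4 ppages; refcounts: pp0:2 pp1:2 pp2:1 pp3:1
Op 3: fork(P0) -> P2. 4 ppages; refcounts: pp0:3 pp1:3 pp2:1 pp3:2
Op 4: read(P2, v2) -> 115. No state change.
Op 5: read(P1, v1) -> 39. No state change.
Op 6: write(P1, v0, 182). refcount(pp0)=3>1 -> COPY to pp4. 5 ppages; refcounts: pp0:2 pp1:3 pp2:1 pp3:2 pp4:1
Op 7: write(P0, v2, 171). refcount(pp3)=2>1 -> COPY to pp5. 6 ppages; refcounts: pp0:2 pp1:3 pp2:1 pp3:1 pp4:1 pp5:1
Op 8: read(P0, v2) -> 171. No state change.

yes yes yes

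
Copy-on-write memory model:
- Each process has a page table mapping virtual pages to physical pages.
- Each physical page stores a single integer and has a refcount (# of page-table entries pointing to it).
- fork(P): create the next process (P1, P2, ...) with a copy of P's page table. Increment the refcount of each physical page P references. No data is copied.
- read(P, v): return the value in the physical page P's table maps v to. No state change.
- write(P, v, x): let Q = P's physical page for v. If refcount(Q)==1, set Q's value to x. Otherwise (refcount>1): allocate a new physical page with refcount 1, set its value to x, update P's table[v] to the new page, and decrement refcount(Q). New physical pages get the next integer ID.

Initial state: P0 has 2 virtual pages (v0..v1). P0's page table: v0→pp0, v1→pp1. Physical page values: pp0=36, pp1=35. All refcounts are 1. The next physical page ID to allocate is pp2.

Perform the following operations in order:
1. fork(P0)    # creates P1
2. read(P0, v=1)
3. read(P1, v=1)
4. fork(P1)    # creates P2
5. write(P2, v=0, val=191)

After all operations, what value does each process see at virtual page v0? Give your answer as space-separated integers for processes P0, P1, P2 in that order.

Answer: 36 36 191

Derivation:
Op 1: fork(P0) -> P1. 2 ppages; refcounts: pp0:2 pp1:2
Op 2: read(P0, v1) -> 35. No state change.
Op 3: read(P1, v1) -> 35. No state change.
Op 4: fork(P1) -> P2. 2 ppages; refcounts: pp0:3 pp1:3
Op 5: write(P2, v0, 191). refcount(pp0)=3>1 -> COPY to pp2. 3 ppages; refcounts: pp0:2 pp1:3 pp2:1
P0: v0 -> pp0 = 36
P1: v0 -> pp0 = 36
P2: v0 -> pp2 = 191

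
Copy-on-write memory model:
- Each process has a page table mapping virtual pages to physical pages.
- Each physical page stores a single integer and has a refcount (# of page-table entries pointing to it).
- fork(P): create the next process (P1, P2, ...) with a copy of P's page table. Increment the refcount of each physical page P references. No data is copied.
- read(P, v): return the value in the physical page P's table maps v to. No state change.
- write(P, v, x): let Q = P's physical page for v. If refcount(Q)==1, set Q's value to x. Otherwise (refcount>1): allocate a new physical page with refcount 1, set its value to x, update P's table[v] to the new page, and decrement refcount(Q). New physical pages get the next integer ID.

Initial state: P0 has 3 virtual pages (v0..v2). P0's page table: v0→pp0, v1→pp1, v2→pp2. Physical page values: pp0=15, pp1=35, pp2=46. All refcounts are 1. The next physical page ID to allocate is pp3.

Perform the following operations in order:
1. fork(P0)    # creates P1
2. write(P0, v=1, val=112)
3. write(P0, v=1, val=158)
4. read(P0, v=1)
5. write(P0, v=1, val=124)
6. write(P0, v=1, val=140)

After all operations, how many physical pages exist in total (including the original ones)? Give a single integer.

Op 1: fork(P0) -> P1. 3 ppages; refcounts: pp0:2 pp1:2 pp2:2
Op 2: write(P0, v1, 112). refcount(pp1)=2>1 -> COPY to pp3. 4 ppages; refcounts: pp0:2 pp1:1 pp2:2 pp3:1
Op 3: write(P0, v1, 158). refcount(pp3)=1 -> write in place. 4 ppages; refcounts: pp0:2 pp1:1 pp2:2 pp3:1
Op 4: read(P0, v1) -> 158. No state change.
Op 5: write(P0, v1, 124). refcount(pp3)=1 -> write in place. 4 ppages; refcounts: pp0:2 pp1:1 pp2:2 pp3:1
Op 6: write(P0, v1, 140). refcount(pp3)=1 -> write in place. 4 ppages; refcounts: pp0:2 pp1:1 pp2:2 pp3:1

Answer: 4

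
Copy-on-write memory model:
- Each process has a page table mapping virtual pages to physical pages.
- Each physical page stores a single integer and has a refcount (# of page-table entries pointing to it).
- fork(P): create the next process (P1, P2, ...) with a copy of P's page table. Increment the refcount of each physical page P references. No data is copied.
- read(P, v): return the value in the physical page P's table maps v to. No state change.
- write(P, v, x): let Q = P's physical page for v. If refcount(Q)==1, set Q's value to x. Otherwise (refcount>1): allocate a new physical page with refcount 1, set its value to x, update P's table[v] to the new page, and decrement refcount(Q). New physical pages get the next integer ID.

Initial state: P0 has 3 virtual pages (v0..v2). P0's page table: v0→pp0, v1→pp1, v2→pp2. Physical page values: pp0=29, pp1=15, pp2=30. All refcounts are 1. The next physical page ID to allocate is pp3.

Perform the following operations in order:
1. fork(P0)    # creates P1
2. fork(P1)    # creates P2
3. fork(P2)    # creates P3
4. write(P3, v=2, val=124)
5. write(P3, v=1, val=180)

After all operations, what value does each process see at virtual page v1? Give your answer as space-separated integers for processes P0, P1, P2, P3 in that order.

Answer: 15 15 15 180

Derivation:
Op 1: fork(P0) -> P1. 3 ppages; refcounts: pp0:2 pp1:2 pp2:2
Op 2: fork(P1) -> P2. 3 ppages; refcounts: pp0:3 pp1:3 pp2:3
Op 3: fork(P2) -> P3. 3 ppages; refcounts: pp0:4 pp1:4 pp2:4
Op 4: write(P3, v2, 124). refcount(pp2)=4>1 -> COPY to pp3. 4 ppages; refcounts: pp0:4 pp1:4 pp2:3 pp3:1
Op 5: write(P3, v1, 180). refcount(pp1)=4>1 -> COPY to pp4. 5 ppages; refcounts: pp0:4 pp1:3 pp2:3 pp3:1 pp4:1
P0: v1 -> pp1 = 15
P1: v1 -> pp1 = 15
P2: v1 -> pp1 = 15
P3: v1 -> pp4 = 180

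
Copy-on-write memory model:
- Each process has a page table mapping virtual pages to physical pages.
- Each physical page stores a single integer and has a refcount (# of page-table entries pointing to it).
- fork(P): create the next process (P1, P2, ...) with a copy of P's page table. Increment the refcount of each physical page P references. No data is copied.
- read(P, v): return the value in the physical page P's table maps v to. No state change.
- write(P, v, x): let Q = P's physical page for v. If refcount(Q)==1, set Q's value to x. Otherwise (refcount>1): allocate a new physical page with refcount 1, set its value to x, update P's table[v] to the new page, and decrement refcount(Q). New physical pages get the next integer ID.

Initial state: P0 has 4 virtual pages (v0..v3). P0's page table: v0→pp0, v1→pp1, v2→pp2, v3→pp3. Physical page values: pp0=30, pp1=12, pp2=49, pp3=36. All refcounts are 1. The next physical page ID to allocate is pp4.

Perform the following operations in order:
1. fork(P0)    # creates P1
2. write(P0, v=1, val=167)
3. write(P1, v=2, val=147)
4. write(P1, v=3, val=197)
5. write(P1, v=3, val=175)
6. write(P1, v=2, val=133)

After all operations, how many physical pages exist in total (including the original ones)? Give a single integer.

Op 1: fork(P0) -> P1. 4 ppages; refcounts: pp0:2 pp1:2 pp2:2 pp3:2
Op 2: write(P0, v1, 167). refcount(pp1)=2>1 -> COPY to pp4. 5 ppages; refcounts: pp0:2 pp1:1 pp2:2 pp3:2 pp4:1
Op 3: write(P1, v2, 147). refcount(pp2)=2>1 -> COPY to pp5. 6 ppages; refcounts: pp0:2 pp1:1 pp2:1 pp3:2 pp4:1 pp5:1
Op 4: write(P1, v3, 197). refcount(pp3)=2>1 -> COPY to pp6. 7 ppages; refcounts: pp0:2 pp1:1 pp2:1 pp3:1 pp4:1 pp5:1 pp6:1
Op 5: write(P1, v3, 175). refcount(pp6)=1 -> write in place. 7 ppages; refcounts: pp0:2 pp1:1 pp2:1 pp3:1 pp4:1 pp5:1 pp6:1
Op 6: write(P1, v2, 133). refcount(pp5)=1 -> write in place. 7 ppages; refcounts: pp0:2 pp1:1 pp2:1 pp3:1 pp4:1 pp5:1 pp6:1

Answer: 7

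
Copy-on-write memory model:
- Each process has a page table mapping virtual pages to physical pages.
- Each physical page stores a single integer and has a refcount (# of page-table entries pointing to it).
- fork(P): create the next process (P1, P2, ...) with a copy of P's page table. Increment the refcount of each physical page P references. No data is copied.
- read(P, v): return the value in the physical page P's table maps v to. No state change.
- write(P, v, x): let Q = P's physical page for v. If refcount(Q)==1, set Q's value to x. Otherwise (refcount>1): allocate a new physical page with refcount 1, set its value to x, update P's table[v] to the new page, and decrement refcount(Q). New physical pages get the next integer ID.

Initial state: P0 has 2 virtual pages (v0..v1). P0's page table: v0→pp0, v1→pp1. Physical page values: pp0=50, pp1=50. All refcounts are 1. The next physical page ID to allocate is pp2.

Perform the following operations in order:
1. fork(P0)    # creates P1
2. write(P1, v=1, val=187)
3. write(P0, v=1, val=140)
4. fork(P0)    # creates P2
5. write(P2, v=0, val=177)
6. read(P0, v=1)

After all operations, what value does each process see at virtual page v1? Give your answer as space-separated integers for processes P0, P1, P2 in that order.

Op 1: fork(P0) -> P1. 2 ppages; refcounts: pp0:2 pp1:2
Op 2: write(P1, v1, 187). refcount(pp1)=2>1 -> COPY to pp2. 3 ppages; refcounts: pp0:2 pp1:1 pp2:1
Op 3: write(P0, v1, 140). refcount(pp1)=1 -> write in place. 3 ppages; refcounts: pp0:2 pp1:1 pp2:1
Op 4: fork(P0) -> P2. 3 ppages; refcounts: pp0:3 pp1:2 pp2:1
Op 5: write(P2, v0, 177). refcount(pp0)=3>1 -> COPY to pp3. 4 ppages; refcounts: pp0:2 pp1:2 pp2:1 pp3:1
Op 6: read(P0, v1) -> 140. No state change.
P0: v1 -> pp1 = 140
P1: v1 -> pp2 = 187
P2: v1 -> pp1 = 140

Answer: 140 187 140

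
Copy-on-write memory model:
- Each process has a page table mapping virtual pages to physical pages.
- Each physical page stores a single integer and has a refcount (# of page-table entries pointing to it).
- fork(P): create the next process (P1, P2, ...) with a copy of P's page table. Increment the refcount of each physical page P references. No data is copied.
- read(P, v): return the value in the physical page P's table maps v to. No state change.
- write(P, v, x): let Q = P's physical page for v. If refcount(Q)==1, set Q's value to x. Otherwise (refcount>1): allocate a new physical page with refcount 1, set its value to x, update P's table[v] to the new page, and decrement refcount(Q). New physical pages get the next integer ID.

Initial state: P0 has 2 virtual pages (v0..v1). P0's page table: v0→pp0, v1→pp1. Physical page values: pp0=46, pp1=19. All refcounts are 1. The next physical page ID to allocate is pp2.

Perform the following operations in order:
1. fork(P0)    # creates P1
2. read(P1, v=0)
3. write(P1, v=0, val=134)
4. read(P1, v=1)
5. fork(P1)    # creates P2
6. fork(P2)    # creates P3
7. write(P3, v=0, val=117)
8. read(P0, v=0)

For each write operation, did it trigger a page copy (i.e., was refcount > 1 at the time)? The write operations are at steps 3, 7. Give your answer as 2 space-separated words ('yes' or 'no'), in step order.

Op 1: fork(P0) -> P1. 2 ppages; refcounts: pp0:2 pp1:2
Op 2: read(P1, v0) -> 46. No state change.
Op 3: write(P1, v0, 134). refcount(pp0)=2>1 -> COPY to pp2. 3 ppages; refcounts: pp0:1 pp1:2 pp2:1
Op 4: read(P1, v1) -> 19. No state change.
Op 5: fork(P1) -> P2. 3 ppages; refcounts: pp0:1 pp1:3 pp2:2
Op 6: fork(P2) -> P3. 3 ppages; refcounts: pp0:1 pp1:4 pp2:3
Op 7: write(P3, v0, 117). refcount(pp2)=3>1 -> COPY to pp3. 4 ppages; refcounts: pp0:1 pp1:4 pp2:2 pp3:1
Op 8: read(P0, v0) -> 46. No state change.

yes yes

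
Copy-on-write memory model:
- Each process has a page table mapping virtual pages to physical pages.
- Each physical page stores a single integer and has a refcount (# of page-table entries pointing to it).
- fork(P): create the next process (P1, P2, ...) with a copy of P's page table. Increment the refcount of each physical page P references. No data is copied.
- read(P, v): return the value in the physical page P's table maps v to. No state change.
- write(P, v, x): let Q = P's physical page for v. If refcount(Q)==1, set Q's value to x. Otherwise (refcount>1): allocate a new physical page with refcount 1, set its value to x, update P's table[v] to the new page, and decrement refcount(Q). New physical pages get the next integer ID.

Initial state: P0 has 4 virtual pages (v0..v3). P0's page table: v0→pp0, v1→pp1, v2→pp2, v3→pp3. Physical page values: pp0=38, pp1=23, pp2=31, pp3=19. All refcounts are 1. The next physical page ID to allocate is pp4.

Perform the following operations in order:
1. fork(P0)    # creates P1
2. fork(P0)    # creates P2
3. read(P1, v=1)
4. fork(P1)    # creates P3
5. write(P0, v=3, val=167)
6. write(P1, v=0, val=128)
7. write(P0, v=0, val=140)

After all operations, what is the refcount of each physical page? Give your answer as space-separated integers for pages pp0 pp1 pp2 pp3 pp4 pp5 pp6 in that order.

Answer: 2 4 4 3 1 1 1

Derivation:
Op 1: fork(P0) -> P1. 4 ppages; refcounts: pp0:2 pp1:2 pp2:2 pp3:2
Op 2: fork(P0) -> P2. 4 ppages; refcounts: pp0:3 pp1:3 pp2:3 pp3:3
Op 3: read(P1, v1) -> 23. No state change.
Op 4: fork(P1) -> P3. 4 ppages; refcounts: pp0:4 pp1:4 pp2:4 pp3:4
Op 5: write(P0, v3, 167). refcount(pp3)=4>1 -> COPY to pp4. 5 ppages; refcounts: pp0:4 pp1:4 pp2:4 pp3:3 pp4:1
Op 6: write(P1, v0, 128). refcount(pp0)=4>1 -> COPY to pp5. 6 ppages; refcounts: pp0:3 pp1:4 pp2:4 pp3:3 pp4:1 pp5:1
Op 7: write(P0, v0, 140). refcount(pp0)=3>1 -> COPY to pp6. 7 ppages; refcounts: pp0:2 pp1:4 pp2:4 pp3:3 pp4:1 pp5:1 pp6:1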